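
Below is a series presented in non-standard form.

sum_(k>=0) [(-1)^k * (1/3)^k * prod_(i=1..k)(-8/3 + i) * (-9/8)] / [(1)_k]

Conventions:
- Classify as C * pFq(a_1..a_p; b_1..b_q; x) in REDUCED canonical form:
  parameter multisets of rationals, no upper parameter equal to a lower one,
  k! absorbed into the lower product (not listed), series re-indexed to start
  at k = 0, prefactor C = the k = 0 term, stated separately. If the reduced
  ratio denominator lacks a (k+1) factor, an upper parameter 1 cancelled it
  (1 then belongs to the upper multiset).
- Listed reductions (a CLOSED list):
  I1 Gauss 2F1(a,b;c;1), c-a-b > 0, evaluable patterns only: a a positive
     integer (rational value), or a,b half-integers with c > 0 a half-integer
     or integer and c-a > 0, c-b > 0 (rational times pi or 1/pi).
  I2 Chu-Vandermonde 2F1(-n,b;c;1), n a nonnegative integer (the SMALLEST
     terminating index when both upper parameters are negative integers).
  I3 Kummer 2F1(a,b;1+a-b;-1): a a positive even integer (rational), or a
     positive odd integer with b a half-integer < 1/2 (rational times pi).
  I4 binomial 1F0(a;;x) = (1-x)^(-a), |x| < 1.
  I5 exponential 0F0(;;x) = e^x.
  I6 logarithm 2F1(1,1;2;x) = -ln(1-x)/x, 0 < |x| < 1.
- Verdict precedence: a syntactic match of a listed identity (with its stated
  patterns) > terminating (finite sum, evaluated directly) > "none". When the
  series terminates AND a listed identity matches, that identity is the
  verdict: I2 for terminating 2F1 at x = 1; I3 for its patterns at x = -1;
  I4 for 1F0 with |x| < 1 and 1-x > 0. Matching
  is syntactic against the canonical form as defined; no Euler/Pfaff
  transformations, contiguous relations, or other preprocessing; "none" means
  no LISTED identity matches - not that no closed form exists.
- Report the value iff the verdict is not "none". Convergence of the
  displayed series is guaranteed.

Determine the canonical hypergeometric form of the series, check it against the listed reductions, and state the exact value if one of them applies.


First insight: with t_0 = -9/8, the running product (C = -9/8) telescopes to a rising factorial.
Adjacent-term ratio: r(k) = (-1/3) * (k-5/3) / [(k+1)] - rational in k, leading ratio (-1/3); with t_0 = -9/8, classification follows.

x = -1/3 here; the reduced form reads 1F0, upper {-5/3}, lower {-}, C = -9/8. Verdict: the binomial series (I4) fires (the 1F0 binomial series: exponent 5/3, x = -1/3). Exact value: (-9/8) * (4/3)^(5/3).


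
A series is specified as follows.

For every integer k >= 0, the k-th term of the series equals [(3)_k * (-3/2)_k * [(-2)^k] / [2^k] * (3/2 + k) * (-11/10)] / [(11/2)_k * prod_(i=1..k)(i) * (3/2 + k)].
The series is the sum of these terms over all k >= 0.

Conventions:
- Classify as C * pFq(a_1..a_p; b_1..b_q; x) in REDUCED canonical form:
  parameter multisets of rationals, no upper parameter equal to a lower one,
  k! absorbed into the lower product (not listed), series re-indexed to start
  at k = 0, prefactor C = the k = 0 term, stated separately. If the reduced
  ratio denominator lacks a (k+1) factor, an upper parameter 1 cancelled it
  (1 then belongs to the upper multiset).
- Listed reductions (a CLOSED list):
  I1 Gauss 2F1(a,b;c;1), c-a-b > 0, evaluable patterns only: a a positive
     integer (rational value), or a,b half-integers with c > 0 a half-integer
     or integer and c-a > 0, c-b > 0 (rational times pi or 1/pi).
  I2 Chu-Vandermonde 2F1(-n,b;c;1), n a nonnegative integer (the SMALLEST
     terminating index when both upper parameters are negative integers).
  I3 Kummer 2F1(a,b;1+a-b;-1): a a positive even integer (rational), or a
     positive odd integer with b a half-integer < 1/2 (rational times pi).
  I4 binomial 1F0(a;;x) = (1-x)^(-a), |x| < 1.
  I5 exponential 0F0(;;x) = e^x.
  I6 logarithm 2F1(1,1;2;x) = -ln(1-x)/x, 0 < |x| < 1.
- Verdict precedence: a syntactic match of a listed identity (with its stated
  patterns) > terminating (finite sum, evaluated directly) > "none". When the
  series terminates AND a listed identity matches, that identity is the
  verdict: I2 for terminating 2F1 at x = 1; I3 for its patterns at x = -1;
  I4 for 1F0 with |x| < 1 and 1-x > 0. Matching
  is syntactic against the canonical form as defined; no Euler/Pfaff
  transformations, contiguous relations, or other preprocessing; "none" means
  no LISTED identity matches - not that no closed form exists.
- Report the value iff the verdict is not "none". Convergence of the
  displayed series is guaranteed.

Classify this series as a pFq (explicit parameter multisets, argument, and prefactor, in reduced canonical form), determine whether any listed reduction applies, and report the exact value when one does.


With C = -11/10: the canonical form is 2F1(-3/2, 3; 11/2; -1). Verdict: this is Kummer (I3) (x = -1; c = 11/2 equals 1+a-b for upper {-3/2, 3}: listed pattern). Hence: (-693/1024) * pi.

Key step: t_0 being -11/10, the product of the first k integers (C = -11/10) is k!.
Step ratio: r(k) = (-1) * (k-3/2) (k+3) / [(k+11/2) (k+1)] - rational in k. x = (-1); t_0 = -11/10; negate the roots.


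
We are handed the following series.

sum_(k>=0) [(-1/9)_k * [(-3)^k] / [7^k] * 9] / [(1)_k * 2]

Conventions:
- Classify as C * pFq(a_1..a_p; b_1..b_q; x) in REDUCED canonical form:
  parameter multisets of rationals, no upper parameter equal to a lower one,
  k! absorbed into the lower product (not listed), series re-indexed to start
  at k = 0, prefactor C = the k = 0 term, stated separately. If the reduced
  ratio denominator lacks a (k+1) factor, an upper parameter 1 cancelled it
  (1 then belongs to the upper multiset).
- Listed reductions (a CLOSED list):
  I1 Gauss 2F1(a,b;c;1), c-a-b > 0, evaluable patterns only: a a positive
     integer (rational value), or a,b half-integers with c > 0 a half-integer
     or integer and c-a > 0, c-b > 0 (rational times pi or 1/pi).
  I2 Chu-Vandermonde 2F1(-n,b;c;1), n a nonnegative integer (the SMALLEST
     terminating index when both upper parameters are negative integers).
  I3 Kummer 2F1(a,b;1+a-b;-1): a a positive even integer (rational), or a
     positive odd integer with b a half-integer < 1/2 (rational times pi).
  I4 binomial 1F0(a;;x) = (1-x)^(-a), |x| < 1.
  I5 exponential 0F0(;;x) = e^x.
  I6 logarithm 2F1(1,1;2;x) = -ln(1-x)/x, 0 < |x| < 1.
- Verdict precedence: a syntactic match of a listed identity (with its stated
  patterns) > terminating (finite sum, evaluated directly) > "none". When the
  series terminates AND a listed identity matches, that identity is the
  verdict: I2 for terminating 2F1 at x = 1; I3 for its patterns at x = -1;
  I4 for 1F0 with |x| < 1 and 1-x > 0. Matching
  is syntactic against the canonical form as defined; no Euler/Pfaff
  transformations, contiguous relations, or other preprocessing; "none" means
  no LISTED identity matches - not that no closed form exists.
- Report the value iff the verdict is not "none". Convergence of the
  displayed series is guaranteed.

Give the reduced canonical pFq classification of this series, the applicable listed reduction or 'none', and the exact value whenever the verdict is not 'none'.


Reduced: x = -3/7, 1F0, upper = {-1/9}, lower = {-}, C = 9/2. Verdict: this is binomial (I4) (the 1F0 binomial series: exponent 1/9, x = -3/7). Its exact value is (9/2) * (10/7)^(1/9).

Key observation: t_0 = 9/2 here, and (1)_k (prefactor 9/2) is k! itself.
Term ratio: r(k) = (-3/7) * (k-1/9) / [(k+1)] - rational; roots negated = parameters, x = (-3/7), C = 9/2.


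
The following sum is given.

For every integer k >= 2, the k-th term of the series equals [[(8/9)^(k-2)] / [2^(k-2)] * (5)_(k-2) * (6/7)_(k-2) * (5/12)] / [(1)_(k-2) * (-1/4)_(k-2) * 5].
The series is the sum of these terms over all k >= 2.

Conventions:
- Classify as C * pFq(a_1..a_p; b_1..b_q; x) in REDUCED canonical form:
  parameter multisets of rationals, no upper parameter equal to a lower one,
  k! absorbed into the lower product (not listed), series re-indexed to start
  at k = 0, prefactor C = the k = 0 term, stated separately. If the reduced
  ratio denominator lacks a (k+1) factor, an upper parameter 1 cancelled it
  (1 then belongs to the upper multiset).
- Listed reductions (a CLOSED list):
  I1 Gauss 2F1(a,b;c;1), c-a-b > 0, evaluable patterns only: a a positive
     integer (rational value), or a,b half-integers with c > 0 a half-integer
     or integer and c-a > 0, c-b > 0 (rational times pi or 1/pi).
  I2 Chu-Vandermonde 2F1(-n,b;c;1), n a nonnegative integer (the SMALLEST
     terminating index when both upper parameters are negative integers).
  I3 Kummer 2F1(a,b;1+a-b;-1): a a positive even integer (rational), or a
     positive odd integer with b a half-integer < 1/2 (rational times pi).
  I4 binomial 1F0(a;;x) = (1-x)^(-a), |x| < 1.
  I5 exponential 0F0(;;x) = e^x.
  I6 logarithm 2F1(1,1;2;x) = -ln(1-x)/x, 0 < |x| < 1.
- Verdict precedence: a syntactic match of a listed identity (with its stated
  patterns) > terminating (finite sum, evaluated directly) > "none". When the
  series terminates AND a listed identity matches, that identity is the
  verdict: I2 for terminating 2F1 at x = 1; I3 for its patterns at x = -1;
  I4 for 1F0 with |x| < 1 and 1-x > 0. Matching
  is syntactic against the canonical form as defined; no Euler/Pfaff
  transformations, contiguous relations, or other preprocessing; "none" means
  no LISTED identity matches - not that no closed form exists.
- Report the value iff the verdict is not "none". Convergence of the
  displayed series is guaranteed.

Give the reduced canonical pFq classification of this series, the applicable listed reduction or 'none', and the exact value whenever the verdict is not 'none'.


At argument 4/9: a 2F1 with upper {6/7, 5}, lower {-1/4}, scaled by C = 1/12. Verdict: no listed reduction: x = 4/9 and upper {6/7, 5} fail every I1-I6 pattern.

First insight: from the first term 1/12: (1)_k (C = 1/12, x = 4/9) is k! itself.
Adjacent-term ratio: r(k) = (4/9) * (k+6/7) (k+5) / [(k-1/4) (k+1)] - rational in k, leading ratio (4/9); with t_0 = 1/12, classification follows.


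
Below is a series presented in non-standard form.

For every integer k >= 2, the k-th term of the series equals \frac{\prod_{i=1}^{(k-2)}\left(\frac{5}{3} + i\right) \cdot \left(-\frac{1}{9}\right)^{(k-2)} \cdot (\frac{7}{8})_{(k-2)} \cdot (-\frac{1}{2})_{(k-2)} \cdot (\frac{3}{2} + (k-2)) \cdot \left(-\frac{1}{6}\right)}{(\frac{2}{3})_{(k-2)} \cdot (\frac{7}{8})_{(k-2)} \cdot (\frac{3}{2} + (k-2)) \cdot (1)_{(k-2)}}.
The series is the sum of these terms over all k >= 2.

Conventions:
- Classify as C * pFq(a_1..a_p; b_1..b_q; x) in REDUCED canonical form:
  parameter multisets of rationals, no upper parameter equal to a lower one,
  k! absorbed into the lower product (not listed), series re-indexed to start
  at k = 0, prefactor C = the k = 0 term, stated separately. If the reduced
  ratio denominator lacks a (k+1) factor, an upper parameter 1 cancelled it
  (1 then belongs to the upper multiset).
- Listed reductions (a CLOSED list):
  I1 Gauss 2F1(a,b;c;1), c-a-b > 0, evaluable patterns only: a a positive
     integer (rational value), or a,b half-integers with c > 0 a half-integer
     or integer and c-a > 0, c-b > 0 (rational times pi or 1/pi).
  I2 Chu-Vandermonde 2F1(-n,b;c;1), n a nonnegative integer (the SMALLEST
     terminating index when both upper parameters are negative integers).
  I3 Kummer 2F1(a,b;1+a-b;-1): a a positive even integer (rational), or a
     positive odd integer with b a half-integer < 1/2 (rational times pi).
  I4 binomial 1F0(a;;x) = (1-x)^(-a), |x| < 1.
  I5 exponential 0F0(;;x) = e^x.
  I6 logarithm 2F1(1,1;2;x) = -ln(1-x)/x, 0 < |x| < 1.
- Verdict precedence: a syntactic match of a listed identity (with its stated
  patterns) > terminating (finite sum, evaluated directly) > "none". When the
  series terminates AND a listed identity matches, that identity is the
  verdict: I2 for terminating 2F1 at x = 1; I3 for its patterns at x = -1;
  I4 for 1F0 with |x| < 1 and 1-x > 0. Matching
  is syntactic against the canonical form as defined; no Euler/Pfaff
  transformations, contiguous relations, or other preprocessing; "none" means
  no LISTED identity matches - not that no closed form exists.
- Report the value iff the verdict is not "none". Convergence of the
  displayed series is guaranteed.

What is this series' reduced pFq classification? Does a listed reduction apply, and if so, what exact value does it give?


Reduced: x = -\frac{1}{9}, 2F1, upper = {-\frac{1}{2}, \frac{8}{3}}, lower = {\frac{2}{3}}, C = -\frac{1}{6}. Verdict: none - this 2F1 at x = -\frac{1}{9} matches no listed pattern, and upper {-\frac{1}{2}, \frac{8}{3}} holds no stopper.

Structural cue: t_0 = -\frac{1}{6} here, and the running product (C = -1/6, x = -1/9) telescopes to a rising factorial.
Consecutive-term ratio: r(k) = -\frac{1}{9} * (k-\frac{1}{2}) (k+\frac{8}{3}) / [(k+\frac{2}{3}) (k+1)] - poly over poly, x = -\frac{1}{9} from leading terms; C = -\frac{1}{6} at k = 0.


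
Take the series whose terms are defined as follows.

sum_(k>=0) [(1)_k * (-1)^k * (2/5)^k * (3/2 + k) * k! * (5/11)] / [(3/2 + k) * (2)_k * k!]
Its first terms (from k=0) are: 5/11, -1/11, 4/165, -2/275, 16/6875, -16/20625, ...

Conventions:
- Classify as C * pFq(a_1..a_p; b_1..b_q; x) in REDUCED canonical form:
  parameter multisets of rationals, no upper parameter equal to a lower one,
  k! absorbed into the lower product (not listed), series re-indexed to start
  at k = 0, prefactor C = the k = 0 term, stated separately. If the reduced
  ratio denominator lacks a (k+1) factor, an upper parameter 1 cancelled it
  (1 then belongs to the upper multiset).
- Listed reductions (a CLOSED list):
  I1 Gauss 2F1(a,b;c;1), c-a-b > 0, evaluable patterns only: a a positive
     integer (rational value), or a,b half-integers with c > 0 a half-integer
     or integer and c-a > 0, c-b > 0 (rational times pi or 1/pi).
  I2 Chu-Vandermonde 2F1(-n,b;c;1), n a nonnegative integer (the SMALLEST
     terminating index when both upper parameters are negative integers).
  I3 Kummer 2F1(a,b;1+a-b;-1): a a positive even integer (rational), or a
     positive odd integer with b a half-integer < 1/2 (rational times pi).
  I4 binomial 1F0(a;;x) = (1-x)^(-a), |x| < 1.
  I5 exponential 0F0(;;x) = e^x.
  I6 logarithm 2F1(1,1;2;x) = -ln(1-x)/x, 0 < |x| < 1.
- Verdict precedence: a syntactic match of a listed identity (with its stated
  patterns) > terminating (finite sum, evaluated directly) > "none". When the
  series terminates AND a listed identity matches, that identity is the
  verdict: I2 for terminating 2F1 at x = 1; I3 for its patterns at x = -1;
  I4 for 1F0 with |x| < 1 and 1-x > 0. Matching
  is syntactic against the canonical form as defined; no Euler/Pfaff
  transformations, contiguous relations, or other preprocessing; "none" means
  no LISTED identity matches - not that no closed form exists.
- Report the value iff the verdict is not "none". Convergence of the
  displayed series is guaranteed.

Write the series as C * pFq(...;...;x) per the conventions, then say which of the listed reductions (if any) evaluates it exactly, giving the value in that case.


This is 5/11 * 2F1(1, 1; 2; -2/5) in reduced canonical form. Verdict: the I6 logarithm reduction applies (the logarithm: parameters (1,1;2), x = -2/5). Hence: (25/22) * ln(7/5).

Key step: t_0 being 5/11, the factorial ratio (prefactor 5/11) (k+a-1)!/(a-1)! is a rising factorial (a)_k.
Term ratio: r(k) = (-2/5) * (k+1) (k+1) / [(k+2) (k+1)] - poly over poly, x = (-2/5) from leading terms; C = 5/11 at k = 0.


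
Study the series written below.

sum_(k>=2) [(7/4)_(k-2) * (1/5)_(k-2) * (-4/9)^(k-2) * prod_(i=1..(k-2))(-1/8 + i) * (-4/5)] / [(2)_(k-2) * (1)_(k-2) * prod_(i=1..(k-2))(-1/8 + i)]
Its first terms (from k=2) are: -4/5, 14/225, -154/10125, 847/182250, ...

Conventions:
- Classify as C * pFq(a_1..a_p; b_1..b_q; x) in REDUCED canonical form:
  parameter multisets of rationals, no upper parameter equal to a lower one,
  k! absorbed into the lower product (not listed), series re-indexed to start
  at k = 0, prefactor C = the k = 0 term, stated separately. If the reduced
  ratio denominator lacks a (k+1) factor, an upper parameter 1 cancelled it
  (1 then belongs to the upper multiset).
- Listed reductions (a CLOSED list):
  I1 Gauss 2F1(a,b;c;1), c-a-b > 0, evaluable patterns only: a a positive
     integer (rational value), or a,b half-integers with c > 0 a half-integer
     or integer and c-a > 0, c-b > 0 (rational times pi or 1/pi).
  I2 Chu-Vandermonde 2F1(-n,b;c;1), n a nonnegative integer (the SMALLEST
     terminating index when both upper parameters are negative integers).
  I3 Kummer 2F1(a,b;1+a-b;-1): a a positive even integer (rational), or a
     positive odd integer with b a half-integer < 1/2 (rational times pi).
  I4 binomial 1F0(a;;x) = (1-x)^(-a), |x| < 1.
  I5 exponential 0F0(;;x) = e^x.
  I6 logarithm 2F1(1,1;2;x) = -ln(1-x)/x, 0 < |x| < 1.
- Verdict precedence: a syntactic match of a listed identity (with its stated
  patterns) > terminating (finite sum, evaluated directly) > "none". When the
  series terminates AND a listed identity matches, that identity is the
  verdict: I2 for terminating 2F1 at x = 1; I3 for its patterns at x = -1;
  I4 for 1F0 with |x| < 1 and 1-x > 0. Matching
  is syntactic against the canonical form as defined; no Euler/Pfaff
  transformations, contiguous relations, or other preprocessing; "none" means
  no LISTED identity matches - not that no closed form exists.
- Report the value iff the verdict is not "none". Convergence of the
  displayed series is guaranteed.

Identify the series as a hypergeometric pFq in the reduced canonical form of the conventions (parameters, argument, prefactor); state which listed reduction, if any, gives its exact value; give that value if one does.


The series (x = -4/9) is 2F1: upper {1/5, 7/4}, lower {2}, prefactor -4/5. Verdict: none. No listed pattern accepts 2F1(1/5, 7/4; 2; -4/9).

First insight: from the first term -4/5: the running product (C = -4/5) telescopes to a rising factorial.
Consecutive-term ratio: r(k) = (-4/9) * (k+1/5) (k+7/4) / [(k+2) (k+1)] - rational in k, leading ratio (-4/9); with t_0 = -4/5, classification follows.


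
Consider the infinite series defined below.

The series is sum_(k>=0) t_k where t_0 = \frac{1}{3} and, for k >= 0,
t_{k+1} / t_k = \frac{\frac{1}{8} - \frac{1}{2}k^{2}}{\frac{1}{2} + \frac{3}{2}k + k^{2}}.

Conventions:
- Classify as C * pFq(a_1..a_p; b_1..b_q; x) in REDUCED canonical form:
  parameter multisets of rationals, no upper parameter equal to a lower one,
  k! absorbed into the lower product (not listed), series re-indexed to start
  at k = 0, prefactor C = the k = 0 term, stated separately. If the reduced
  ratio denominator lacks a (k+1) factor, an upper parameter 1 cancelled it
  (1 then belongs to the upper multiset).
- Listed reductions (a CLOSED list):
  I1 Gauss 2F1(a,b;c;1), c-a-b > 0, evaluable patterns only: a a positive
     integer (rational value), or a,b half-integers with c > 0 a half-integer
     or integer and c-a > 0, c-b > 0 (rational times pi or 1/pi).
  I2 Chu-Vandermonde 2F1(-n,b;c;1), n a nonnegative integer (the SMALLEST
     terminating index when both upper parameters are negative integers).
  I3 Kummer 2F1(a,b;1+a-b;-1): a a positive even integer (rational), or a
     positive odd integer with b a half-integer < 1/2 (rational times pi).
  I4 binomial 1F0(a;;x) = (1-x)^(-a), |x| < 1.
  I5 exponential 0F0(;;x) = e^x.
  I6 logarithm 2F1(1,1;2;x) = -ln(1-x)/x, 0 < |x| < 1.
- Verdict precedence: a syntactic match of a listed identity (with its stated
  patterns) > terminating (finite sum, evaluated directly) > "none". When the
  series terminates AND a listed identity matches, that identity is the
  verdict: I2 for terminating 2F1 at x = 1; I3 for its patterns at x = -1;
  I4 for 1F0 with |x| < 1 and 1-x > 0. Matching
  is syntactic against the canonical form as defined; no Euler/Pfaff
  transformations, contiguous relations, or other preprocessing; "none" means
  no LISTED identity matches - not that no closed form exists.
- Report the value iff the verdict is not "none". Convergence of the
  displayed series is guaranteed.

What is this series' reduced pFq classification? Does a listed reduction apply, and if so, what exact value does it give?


The series (x = -\frac{1}{2}) is 1F0: upper {-\frac{1}{2}}, lower {-}, prefactor \frac{1}{3}. Verdict: binomial (I4) fires (the 1F0 binomial series: exponent 1/2, x = -\frac{1}{2}). Sum: \frac{1}{3} \cdot \left(\frac{3}{2}\right)^{\frac{1}{2}}.

Key step: from the first term \frac{1}{3}: roots of the ratio polynomials (C = 1/3) are the negated parameters.
Adjacent-term ratio: r(k) = -\frac{1}{2} * (k-\frac{1}{2}) / [(k+1)] - rational in k, leading ratio -\frac{1}{2}; with t_0 = \frac{1}{3}, classification follows.


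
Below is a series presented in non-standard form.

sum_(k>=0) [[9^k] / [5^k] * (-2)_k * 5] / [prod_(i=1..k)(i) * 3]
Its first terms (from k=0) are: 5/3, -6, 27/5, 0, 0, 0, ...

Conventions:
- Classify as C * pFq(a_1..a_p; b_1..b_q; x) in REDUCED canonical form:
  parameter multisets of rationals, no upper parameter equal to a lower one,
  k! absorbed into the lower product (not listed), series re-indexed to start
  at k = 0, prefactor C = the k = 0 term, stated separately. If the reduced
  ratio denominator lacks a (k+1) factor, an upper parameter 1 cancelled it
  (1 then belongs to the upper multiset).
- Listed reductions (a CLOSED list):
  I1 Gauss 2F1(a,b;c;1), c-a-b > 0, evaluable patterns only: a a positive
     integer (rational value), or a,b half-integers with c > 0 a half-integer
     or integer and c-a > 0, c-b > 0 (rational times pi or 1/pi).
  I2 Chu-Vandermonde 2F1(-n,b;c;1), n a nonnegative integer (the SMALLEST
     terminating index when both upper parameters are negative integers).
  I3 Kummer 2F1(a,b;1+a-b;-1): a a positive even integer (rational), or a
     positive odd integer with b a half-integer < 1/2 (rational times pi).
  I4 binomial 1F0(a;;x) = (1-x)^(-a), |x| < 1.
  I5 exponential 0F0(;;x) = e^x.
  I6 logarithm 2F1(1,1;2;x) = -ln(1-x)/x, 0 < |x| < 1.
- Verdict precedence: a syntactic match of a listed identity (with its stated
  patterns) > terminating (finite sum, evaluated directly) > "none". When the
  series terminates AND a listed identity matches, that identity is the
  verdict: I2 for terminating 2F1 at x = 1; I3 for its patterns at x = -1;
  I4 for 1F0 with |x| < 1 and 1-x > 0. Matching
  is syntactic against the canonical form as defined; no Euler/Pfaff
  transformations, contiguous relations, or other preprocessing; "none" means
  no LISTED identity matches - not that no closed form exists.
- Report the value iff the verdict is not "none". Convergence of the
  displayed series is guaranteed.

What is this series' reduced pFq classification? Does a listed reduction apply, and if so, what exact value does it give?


The tell: t_0 = 5/3 here, and the product of the first k integers (prefactor 5/3) is k!.
Step ratio: r(k) = (9/5) * (k-2) / [(k+1)] ; factor over Q: parameters, x = (9/5), and C = 5/3.

At argument 9/5: a 1F0 with upper {-2}, lower {-}, scaled by C = 5/3. Verdict: terminating. (-2)_k vanishes past k = 2, leaving a 3-term sum, computed directly. Hence: 16/15.


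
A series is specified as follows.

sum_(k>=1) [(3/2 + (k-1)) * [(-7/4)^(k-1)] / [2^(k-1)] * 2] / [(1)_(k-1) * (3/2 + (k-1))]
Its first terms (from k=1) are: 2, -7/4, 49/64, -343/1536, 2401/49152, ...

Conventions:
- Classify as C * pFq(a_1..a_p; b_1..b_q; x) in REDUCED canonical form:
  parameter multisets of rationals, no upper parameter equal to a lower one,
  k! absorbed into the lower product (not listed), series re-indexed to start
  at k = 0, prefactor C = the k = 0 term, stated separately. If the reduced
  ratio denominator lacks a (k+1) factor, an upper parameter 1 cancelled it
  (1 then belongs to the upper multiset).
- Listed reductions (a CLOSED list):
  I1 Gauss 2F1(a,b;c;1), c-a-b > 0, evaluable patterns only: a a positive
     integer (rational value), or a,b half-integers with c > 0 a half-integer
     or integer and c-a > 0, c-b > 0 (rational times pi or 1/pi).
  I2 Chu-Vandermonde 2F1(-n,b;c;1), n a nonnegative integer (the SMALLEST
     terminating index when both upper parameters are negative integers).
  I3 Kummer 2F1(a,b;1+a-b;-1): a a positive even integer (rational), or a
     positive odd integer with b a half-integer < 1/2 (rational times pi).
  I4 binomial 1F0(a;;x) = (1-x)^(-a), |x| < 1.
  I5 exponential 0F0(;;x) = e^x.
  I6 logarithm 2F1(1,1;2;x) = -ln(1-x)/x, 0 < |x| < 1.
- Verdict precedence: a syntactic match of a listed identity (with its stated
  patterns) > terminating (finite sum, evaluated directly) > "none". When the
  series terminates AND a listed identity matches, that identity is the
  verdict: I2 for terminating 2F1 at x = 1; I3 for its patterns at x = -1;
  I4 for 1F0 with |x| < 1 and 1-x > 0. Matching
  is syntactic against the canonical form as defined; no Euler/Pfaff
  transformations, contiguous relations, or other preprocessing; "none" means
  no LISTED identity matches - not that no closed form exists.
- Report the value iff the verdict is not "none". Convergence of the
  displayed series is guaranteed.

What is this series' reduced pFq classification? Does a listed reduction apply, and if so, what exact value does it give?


x = -7/8 here; the reduced form reads 0F0, upper {-}, lower {-}, C = 2. Verdict: exponential (I5) fires (the 0F0 exponential series at x = -7/8). Exact value: 2 * e^(-7/8).

First insight: t_0 being 2, k + 3/2 divides numerator and denominator alike; C = 2, x = -7/8 after cancelling.
Consecutive-term ratio: r(k) = (-7/8) * 1 / [(k+1)] - rational in k, leading ratio (-7/8); with t_0 = 2, classification follows.


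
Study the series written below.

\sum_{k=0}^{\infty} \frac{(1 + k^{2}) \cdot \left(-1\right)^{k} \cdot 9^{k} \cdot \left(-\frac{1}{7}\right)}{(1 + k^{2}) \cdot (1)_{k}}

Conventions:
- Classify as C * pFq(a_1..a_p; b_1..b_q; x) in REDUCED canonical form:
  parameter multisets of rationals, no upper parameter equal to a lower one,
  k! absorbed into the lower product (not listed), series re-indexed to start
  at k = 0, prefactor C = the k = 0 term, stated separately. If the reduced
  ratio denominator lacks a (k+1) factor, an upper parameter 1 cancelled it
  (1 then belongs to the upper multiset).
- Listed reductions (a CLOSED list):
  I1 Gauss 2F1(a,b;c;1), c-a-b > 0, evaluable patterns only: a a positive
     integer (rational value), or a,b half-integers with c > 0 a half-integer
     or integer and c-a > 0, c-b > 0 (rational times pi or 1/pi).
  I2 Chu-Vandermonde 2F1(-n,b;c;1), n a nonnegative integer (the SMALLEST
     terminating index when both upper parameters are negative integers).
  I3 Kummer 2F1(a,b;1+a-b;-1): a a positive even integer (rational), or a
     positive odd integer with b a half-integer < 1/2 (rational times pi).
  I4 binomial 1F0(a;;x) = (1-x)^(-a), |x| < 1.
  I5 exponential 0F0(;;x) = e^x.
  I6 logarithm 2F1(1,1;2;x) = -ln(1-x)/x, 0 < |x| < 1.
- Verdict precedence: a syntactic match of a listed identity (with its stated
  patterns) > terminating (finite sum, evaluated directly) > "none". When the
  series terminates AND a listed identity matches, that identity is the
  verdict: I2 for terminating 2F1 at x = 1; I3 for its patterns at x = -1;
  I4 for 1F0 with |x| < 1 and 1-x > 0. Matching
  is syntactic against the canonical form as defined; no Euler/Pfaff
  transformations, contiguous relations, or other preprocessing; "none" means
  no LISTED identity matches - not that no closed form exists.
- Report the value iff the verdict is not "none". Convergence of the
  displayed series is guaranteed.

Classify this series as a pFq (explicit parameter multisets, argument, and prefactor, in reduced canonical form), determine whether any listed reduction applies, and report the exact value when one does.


Canonical form: C = -\frac{1}{7} times 0F0 with upper {-}, lower {-}, x = -9. Verdict (x = -9): exponential (I5) applies (the 0F0 exponential series at x = -9). Sum: \left(-\frac{1}{7}\right) \cdot e^{-9}.

First insight: with t_0 = -\frac{1}{7}, striking the common factor k^2 + 1 reduces the term (C = -1/7, x = -9).
Adjacent-term ratio: r(k) = -9 * 1 / [(k+1)] ; factor over Q: parameters, x = -9, and C = -\frac{1}{7}.


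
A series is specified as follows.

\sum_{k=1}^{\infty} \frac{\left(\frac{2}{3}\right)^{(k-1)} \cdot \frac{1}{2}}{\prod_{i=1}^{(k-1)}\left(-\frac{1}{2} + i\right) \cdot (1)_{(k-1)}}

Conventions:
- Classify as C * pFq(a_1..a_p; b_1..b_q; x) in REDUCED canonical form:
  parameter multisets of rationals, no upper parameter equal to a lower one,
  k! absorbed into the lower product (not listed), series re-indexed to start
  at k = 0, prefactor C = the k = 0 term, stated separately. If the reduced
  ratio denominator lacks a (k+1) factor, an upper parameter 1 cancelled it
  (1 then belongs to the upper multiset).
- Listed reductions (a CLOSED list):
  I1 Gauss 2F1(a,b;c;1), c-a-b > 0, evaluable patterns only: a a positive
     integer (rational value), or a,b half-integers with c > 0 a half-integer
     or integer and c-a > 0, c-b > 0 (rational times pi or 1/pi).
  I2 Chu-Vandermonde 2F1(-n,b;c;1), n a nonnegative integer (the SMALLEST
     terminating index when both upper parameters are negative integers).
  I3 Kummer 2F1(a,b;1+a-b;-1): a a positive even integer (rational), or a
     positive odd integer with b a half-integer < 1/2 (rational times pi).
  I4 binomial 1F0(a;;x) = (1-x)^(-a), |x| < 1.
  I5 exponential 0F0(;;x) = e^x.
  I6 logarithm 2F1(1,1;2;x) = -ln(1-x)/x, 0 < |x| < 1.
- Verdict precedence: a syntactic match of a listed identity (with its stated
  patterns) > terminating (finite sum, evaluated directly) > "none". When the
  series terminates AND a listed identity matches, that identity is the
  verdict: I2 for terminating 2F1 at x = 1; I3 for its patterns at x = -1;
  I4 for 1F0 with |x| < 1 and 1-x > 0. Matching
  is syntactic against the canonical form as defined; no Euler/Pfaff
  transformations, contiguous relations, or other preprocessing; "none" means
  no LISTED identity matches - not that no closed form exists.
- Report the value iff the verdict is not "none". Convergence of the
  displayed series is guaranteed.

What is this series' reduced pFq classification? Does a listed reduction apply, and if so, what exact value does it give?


Classification (C = \frac{1}{2}): 0F1 with upper {-}, lower {\frac{1}{2}}, argument x = \frac{2}{3}. Verdict: none. Every listed pattern misses the 0F1 form at \frac{2}{3}, upper {-}.

Key observation: from the first term \frac{1}{2}: the lower running product (prefactor 1/2) is a rising factorial.
Consecutive-term ratio: r(k) = \frac{2}{3} * 1 / [(k+\frac{1}{2}) (k+1)] - rational in k, leading ratio \frac{2}{3}; with t_0 = \frac{1}{2}, classification follows.


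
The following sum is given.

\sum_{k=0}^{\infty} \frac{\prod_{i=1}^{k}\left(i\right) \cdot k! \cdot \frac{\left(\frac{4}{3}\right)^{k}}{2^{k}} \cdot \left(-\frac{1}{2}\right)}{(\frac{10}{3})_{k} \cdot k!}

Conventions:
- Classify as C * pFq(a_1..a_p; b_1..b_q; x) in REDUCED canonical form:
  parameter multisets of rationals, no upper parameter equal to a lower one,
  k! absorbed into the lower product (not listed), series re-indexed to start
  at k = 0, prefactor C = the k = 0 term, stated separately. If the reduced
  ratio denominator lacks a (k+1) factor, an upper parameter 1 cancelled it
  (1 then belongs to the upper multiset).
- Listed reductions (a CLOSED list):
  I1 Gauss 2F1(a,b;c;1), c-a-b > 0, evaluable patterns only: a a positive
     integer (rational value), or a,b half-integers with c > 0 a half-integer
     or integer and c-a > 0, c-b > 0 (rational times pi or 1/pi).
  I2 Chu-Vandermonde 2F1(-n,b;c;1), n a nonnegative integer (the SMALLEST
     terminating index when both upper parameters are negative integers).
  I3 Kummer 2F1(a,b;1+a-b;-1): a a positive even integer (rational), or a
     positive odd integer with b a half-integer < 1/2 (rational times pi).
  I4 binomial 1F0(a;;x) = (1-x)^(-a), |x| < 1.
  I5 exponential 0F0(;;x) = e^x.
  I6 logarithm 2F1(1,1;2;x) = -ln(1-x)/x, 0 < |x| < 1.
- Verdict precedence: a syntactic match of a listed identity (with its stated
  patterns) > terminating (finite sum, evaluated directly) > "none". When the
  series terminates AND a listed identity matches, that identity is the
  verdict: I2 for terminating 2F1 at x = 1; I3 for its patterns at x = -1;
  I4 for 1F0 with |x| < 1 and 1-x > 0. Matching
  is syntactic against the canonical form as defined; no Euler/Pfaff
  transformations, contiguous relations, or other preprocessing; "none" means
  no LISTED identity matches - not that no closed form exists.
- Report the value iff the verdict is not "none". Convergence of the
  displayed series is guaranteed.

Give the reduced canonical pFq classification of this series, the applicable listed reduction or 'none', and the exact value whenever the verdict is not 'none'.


The tell: x = \frac{2}{3} and the factorial ratio (prefactor -1/2) (k+a-1)!/(a-1)! is a rising factorial (a)_k.
Ratio: r(k) = \frac{2}{3} * (k+1) (k+1) / [(k+\frac{10}{3}) (k+1)] - rational in k, leading ratio \frac{2}{3}; with t_0 = -\frac{1}{2}, classification follows.

With C = -\frac{1}{2}: the canonical form is 2F1(1, 1; \frac{10}{3}; \frac{2}{3}). Verdict: none. A 2F1 with upper {1, 1} fits none of I1-I6 at x = \frac{2}{3}; the sum runs forever.


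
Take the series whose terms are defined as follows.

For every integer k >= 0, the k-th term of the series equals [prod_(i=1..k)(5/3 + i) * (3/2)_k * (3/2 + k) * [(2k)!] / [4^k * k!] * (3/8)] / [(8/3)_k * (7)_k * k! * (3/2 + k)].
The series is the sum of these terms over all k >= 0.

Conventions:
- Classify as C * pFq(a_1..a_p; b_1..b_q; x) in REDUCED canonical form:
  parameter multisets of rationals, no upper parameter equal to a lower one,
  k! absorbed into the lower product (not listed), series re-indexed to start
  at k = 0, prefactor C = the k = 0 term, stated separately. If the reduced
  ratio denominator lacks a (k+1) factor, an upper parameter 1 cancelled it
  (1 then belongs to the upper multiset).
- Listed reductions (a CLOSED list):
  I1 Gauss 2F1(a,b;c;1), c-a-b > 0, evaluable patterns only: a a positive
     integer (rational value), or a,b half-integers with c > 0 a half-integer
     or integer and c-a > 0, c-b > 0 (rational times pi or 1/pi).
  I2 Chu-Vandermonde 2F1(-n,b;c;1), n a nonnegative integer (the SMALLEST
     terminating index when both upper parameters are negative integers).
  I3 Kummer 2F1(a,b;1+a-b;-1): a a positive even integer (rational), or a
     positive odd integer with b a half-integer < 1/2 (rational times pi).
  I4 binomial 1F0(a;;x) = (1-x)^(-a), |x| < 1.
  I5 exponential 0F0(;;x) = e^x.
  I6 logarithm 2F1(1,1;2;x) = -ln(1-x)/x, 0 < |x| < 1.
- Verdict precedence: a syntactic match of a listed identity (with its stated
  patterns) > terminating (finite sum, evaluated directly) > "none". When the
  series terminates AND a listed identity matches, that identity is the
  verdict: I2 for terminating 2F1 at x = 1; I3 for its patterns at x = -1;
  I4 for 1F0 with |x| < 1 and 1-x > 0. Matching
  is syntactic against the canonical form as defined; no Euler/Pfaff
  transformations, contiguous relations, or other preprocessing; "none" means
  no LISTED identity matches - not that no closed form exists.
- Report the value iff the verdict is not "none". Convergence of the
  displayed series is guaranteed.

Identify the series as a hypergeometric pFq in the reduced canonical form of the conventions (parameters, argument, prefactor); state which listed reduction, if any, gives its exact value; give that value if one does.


This is 3/8 * 2F1(1/2, 3/2; 7; 1) in reduced canonical form. Verdict: Gauss (I1, half-integer pattern) matches (x = 1; upper {1/2, 3/2} half-integers, c = 7 in the evaluable pattern). Exact value: (32768/24255) / pi.

First insight: t_0 being 3/8, the parameter 8/3 appears in both the upper and lower lists and cancels (alongside the other common factor).
Step ratio: r(k) = 1 * (k+1/2) (k+3/2) / [(k+7) (k+1)] ; factor over Q: parameters, x = 1, and C = 3/8.


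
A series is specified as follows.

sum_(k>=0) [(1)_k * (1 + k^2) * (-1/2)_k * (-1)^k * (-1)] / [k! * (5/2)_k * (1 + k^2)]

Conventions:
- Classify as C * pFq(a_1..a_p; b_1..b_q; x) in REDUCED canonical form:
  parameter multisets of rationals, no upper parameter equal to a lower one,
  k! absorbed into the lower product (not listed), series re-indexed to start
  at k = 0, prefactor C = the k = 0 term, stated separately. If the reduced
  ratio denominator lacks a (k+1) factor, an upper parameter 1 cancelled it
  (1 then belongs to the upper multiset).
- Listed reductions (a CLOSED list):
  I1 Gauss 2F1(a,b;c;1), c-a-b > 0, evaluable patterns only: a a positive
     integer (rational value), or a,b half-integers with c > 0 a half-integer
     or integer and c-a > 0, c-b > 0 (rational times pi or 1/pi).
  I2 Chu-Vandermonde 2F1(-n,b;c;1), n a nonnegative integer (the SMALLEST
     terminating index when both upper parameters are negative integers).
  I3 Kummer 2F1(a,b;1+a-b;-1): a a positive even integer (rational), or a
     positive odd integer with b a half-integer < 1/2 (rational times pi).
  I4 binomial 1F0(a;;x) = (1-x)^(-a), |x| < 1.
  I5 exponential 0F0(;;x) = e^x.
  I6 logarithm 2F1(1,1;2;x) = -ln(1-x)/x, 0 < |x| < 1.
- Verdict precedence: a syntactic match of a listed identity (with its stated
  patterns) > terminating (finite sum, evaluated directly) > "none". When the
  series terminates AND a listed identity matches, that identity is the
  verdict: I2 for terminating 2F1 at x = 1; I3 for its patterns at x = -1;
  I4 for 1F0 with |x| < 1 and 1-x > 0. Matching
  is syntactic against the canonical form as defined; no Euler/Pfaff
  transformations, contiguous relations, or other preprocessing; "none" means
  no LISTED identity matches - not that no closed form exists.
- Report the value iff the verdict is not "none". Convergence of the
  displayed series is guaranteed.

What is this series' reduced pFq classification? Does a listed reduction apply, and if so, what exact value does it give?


The tell: t_0 = -1 here, and striking the common factor k^2 + 1 reduces the term (prefactor -1).
Term ratio: r(k) = (-1) * (k-1/2) (k+1) / [(k+5/2) (k+1)] - poly over poly, x = (-1) from leading terms; C = -1 at k = 0.

This is -1 * 2F1(-1/2, 1; 5/2; -1) in reduced canonical form. Verdict: Kummer's theorem (I3) fires (x = -1; c = 5/2 equals 1+a-b for upper {-1/2, 1}: listed pattern). Its exact value is (-3/8) * pi.


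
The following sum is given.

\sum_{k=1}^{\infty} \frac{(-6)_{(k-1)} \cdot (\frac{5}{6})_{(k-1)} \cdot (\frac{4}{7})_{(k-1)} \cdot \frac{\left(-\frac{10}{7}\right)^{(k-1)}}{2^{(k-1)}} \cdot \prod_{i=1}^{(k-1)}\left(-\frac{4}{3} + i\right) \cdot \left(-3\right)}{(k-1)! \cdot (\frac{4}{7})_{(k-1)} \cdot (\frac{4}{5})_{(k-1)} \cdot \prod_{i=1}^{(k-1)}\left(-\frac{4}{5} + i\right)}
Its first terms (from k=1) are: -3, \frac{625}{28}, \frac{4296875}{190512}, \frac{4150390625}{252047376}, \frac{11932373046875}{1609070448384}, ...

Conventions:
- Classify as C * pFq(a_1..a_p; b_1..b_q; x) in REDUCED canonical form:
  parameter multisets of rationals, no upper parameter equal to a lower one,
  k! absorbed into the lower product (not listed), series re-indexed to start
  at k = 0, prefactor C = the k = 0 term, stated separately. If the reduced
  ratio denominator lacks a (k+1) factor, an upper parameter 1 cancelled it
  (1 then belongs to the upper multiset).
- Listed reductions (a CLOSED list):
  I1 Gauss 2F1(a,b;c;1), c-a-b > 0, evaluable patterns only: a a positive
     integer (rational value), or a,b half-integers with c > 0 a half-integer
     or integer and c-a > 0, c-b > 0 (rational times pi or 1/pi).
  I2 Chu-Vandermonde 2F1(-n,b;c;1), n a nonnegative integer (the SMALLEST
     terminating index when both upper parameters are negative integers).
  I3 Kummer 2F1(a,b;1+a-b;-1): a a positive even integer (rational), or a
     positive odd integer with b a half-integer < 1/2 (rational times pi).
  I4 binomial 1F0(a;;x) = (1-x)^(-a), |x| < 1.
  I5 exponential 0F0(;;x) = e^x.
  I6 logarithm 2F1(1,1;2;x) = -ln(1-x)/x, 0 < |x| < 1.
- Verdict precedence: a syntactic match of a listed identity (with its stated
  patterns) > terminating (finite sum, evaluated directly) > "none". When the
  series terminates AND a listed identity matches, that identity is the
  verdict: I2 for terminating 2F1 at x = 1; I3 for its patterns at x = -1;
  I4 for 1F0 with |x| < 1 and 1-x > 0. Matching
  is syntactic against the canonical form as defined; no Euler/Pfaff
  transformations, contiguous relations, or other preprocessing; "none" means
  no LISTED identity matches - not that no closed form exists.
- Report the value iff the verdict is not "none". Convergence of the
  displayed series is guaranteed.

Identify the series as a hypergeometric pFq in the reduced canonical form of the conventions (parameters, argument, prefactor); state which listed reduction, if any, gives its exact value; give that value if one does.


At argument -\frac{5}{7}: a 3F2 with upper {-6, -\frac{1}{3}, \frac{5}{6}}, lower {\frac{1}{5}, \frac{4}{5}}, scaled by C = -3. Verdict: terminating. With -6 upstairs the series is a 7-term polynomial sum; evaluated term by term. Exact value: \frac{4864931160216133421059}{71732051647432630272}.

Key step: t_0 = -3 here, and the lower running product (C = -3) is a rising factorial.
Consecutive-term ratio: r(k) = -\frac{5}{7} * (k-6) (k-\frac{1}{3}) (k+\frac{5}{6}) / [(k+\frac{1}{5}) (k+\frac{4}{5}) (k+1)] ; factor over Q: parameters, x = -\frac{5}{7}, and C = -3.
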